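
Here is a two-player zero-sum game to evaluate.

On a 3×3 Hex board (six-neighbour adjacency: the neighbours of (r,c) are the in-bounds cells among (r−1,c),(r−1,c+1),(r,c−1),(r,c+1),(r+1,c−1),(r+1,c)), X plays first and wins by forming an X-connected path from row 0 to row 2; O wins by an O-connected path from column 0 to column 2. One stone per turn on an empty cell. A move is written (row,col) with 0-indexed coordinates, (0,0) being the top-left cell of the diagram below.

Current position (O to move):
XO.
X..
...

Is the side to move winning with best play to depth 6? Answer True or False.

O winning at [XO./X../...]: False

ply 1, O at XO./X../... | (0,2)=-1→XOO/X../...*; (1,1)=-1→XO./XO./...; (1,2)=-1→XO./X.O/...; (2,0)=-1→XO./X../O..; (2,1)=-1→XO./X../.O.; (2,2)=-1→XO./X../..O
ply 2, X at XOO/X../... | (1,1)=+1→XOO/XX./...*; (1,2)=+1→XOO/X.X/...; (2,0)=+1→XOO/X../X..; (2,1)=+1→XOO/X../.X.; (2,2)=+1→XOO/X../..X
ply 3, O at XOO/XX./... | (1,2)=-1→XOO/XXO/...*; (2,0)=-1→XOO/XX./O..; (2,1)=-1→XOO/XX./.O.; (2,2)=-1→XOO/XX./..O
ply 4, X at XOO/XXO/... | (2,0)=+1→XOO/XXO/X..*; (2,1)=+1→XOO/XXO/.X.; (2,2)=+1→XOO/XXO/..X
ply 5: XOO/XXO/X.. is terminal -1 (O); from XO./X../... depth 6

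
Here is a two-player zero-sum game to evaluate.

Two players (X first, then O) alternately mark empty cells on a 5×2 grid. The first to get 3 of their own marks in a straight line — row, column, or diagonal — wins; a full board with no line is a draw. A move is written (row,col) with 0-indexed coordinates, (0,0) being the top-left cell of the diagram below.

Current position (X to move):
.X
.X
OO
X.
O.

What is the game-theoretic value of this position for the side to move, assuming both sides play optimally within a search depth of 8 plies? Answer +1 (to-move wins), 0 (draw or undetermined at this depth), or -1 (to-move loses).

value(.X/.X/OO/X./O., X) = 0

p1 X@[.X/.X/OO/X./O.]: (0,0)[XX/.X/OO/X./O.]+0* (1,0)[.X/XX/OO/X./O.]+0 (3,1)[.X/.X/OO/XX/O.]+0 (4,1)[.X/.X/OO/X./OX]+0
p2 O@[XX/.X/OO/X./O.]: (1,0)[XX/OX/OO/X./O.]+0* (3,1)[XX/.X/OO/XO/O.]+0 (4,1)[XX/.X/OO/X./OO]+0
p3 X@[XX/OX/OO/X./O.]: (3,1)[XX/OX/OO/XX/O.]+0* (4,1)[XX/OX/OO/X./OX]+0
p4 O@[XX/OX/OO/XX/O.]: (4,1)[XX/OX/OO/XX/OO]+0*
p5 X@[XX/OX/OO/XX/OO] terminal +0; root [.X/.X/OO/X./O.] d8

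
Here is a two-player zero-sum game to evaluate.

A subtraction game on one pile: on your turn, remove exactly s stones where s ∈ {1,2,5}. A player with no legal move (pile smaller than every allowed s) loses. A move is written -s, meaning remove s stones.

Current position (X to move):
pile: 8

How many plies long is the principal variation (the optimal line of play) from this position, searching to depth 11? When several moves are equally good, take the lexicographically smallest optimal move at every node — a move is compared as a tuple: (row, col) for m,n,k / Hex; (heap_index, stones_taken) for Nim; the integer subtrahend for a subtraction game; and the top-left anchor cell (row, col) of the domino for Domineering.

[8] X move#1: -1:-1/7, -2:+1/6*, -5:+1/3
[6] O move#2: -1:-1/5*, -2:-1/4, -5:-1/1
[5] X move#3: -1:-1/4, -2:+1/3*, -5:+1/0
[3] O move#4: -1:-1/2*, -2:-1/1
[2] X move#5: -1:-1/1, -2:+1/0*
[0] end (terminal -1, O#6); searched 8 to 11

PV length from [8]: 5 plies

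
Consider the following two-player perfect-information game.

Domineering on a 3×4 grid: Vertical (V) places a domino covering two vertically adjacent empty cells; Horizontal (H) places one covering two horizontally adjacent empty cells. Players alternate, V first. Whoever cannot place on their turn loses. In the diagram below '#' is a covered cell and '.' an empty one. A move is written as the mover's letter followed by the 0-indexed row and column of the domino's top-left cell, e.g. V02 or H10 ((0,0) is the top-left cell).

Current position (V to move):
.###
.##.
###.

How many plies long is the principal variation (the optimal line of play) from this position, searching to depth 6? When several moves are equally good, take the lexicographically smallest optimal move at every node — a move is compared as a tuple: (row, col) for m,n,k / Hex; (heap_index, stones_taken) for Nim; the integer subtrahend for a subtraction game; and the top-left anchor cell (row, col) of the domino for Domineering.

p1 V@[.###/.##./###.]: V00[####/###./###.]+1* V13[.###/.###/####]+1
p2 H@[####/###./###.] terminal -1; root [.###/.##./###.] d6

PV length from [.###/.##./###.]: 1 ply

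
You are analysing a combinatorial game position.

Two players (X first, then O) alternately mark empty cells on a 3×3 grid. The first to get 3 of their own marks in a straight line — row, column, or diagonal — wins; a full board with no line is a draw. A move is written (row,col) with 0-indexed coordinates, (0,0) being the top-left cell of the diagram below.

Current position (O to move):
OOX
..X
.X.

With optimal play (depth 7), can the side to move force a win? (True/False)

ply 1, O at OOX/..X/.X. | (1,0)=-1→OOX/O.X/.X.*; (1,1)=-1→OOX/.OX/.X.; (2,0)=-1→OOX/..X/OX.; (2,2)=-1→OOX/..X/.XO
ply 2, X at OOX/O.X/.X. | (1,1)=-1→OOX/OXX/.X.; (2,0)=+1→OOX/O.X/XX.*; (2,2)=+1→OOX/O.X/.XX
ply 3, O at OOX/O.X/XX. | (1,1)=-1→OOX/OOX/XX.*; (2,2)=-1→OOX/O.X/XXO
ply 4, X at OOX/OOX/XX. | (2,2)=+1→OOX/OOX/XXX*
ply 5: OOX/OOX/XXX is terminal -1 (O); from OOX/..X/.X. depth 7

O winning at [OOX/..X/.X.]: False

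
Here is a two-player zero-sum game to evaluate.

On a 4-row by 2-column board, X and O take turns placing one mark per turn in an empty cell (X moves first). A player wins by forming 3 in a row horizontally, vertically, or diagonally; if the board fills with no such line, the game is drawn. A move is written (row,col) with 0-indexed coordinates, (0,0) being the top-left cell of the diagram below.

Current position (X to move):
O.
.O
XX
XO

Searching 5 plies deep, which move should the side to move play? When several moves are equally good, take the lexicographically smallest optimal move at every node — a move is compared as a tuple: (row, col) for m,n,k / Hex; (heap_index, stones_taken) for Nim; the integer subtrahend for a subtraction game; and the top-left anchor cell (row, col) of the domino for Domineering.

ply 1, X at O./.O/XX/XO | (0,1)=+0→OX/.O/XX/XO; (1,0)=+1→O./XO/XX/XO*
ply 2: O./XO/XX/XO is terminal -1 (O); from O./.O/XX/XO depth 5

X's best at [O./.O/XX/XO]: (1,0)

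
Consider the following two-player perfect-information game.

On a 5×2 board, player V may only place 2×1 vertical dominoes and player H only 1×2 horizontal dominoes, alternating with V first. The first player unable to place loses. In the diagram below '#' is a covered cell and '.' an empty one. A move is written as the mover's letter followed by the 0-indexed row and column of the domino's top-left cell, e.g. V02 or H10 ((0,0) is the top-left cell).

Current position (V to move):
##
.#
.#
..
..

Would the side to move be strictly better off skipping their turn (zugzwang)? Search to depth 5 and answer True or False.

zugzwang(##/.#/.#/../.., V) = False

[##/.#/.#/../..] V move#1: V10:-1/##/##/##/../.., V20:-1/##/.#/##/#./.., V30:+1/##/.#/.#/#./#.*, V31:+1/##/.#/.#/.#/.#
[##/.#/.#/#./#.] end (terminal -1, H#2); searched ##/.#/.#/../.. to 5
if V skipped the turn, H would face:
~ [##/.#/.#/../..] H move#1: H30:+1/##/.#/.#/##/..*, H40:-1/##/.#/.#/../##
~ [##/.#/.#/##/..] V move#2: V10:-1/##/##/##/##/..*
~ [##/##/##/##/..] H move#3: H40:+1/##/##/##/##/##*
~ [##/##/##/##/##] end (terminal -1, V#4); searched ##/.#/.#/../.. to 5
compare (V): move=+1 vs pass=-1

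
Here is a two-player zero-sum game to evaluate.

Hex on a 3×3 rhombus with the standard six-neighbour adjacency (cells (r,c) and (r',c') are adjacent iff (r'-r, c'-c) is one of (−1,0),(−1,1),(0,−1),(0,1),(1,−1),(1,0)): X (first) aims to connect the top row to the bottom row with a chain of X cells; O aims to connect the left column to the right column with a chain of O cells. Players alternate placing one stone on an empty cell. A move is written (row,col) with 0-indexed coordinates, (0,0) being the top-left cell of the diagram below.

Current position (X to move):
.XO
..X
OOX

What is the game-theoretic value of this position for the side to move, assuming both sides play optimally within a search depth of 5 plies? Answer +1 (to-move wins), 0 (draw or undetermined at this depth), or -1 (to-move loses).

value(.XO/..X/OOX, X) = +1

p1 X@[.XO/..X/OOX]: (0,0)[XXO/..X/OOX]-1 (1,0)[.XO/X.X/OOX]-1 (1,1)[.XO/.XX/OOX]+1*
p2 O@[.XO/.XX/OOX] terminal -1; root [.XO/..X/OOX] d5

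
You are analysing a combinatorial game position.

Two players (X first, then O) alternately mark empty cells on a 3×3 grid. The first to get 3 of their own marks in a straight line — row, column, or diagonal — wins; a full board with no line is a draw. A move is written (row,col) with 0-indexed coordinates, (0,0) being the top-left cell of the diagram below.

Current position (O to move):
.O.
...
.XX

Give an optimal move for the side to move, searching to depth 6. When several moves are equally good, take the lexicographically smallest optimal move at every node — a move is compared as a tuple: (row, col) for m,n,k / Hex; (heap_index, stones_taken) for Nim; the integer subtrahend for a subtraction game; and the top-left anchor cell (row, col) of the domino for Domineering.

p1 O@[.O./.../.XX]: (0,0)[OO./.../.XX]-1 (0,2)[.OO/.../.XX]-1 (1,0)[.O./O../.XX]-1 (1,1)[.O./.O./.XX]-1 (1,2)[.O./..O/.XX]-1 (2,0)[.O./.../OXX]+0*
p2 X@[.O./.../OXX]: (0,0)[XO./.../OXX]+0* (0,2)[.OX/.../OXX]+0 (1,0)[.O./X../OXX]-1 (1,1)[.O./.X./OXX]-1 (1,2)[.O./..X/OXX]-1
p3 O@[XO./.../OXX]: (0,2)[XOO/.../OXX]-1 (1,0)[XO./O../OXX]-1 (1,1)[XO./.O./OXX]+0* (1,2)[XO./..O/OXX]-1
p4 X@[XO./.O./OXX]: (0,2)[XOX/.O./OXX]+0* (1,0)[XO./XO./OXX]-1 (1,2)[XO./.OX/OXX]-1
p5 O@[XOX/.O./OXX]: (1,0)[XOX/OO./OXX]-1 (1,2)[XOX/.OO/OXX]+0*
p6 X@[XOX/.OO/OXX]: (1,0)[XOX/XOO/OXX]+0*
p7 O@[XOX/XOO/OXX] terminal +0; root [.O./.../.XX] d6

O's best at [.O./.../.XX]: (2,0)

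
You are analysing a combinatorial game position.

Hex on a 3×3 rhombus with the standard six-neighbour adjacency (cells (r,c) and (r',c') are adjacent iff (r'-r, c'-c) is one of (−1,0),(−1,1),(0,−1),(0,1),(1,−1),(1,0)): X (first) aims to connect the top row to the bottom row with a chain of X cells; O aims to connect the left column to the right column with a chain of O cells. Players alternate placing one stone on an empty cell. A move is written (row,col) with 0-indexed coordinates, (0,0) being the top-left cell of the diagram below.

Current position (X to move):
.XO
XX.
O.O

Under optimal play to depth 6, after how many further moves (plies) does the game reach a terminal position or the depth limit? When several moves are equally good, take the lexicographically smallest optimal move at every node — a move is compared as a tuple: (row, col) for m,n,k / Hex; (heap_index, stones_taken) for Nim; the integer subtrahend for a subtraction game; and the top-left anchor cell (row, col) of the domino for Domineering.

ply 1, X at .XO/XX./O.O | (0,0)=-1→XXO/XX./O.O; (1,2)=-1→.XO/XXX/O.O; (2,1)=+1→.XO/XX./OXO*
ply 2: .XO/XX./OXO is terminal -1 (O); from .XO/XX./O.O depth 6

PV length from [.XO/XX./O.O]: 1 ply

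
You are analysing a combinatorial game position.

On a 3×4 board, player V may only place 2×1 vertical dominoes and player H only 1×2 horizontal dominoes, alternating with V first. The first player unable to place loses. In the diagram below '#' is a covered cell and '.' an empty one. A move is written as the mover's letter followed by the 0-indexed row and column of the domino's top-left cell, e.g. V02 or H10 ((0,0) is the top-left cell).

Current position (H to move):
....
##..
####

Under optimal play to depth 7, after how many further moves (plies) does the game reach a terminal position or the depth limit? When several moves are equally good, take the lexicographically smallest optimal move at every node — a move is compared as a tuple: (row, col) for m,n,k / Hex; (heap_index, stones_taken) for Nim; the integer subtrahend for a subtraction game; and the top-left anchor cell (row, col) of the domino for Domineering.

PV length from [..../##../####]: 1 ply

ply 1, H at ..../##../#### | H00=-1→##../##../####; H01=-1→.##./##../####; H02=+1→..##/##../####*; H12=+1→..../####/####
ply 2: ..##/##../#### is terminal -1 (V); from ..../##../#### depth 7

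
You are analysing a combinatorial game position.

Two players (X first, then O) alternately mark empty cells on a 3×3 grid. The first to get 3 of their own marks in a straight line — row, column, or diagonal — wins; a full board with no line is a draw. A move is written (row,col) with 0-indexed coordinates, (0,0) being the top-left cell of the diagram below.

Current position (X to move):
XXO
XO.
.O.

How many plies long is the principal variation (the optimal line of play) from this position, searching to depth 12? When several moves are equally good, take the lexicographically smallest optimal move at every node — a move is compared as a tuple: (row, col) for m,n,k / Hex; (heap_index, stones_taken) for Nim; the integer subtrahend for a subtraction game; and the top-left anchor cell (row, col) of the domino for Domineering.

p1 X@[XXO/XO./.O.]: (1,2)[XXO/XOX/.O.]-1 (2,0)[XXO/XO./XO.]+1* (2,2)[XXO/XO./.OX]-1
p2 O@[XXO/XO./XO.] terminal -1; root [XXO/XO./.O.] d12

PV length from [XXO/XO./.O.]: 1 ply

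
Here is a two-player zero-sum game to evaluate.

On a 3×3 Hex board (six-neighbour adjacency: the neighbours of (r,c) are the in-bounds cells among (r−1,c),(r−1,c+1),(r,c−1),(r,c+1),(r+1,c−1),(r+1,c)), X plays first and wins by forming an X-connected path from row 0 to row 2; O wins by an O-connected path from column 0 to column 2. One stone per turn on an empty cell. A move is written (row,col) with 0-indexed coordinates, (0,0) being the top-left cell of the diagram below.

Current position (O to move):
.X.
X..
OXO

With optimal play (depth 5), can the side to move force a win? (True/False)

ply 1, O at .X./X../OXO | (0,0)=-1→OX./X../OXO; (0,2)=-1→.XO/X../OXO; (1,1)=+1→.X./XO./OXO*; (1,2)=-1→.X./X.O/OXO
ply 2, X at .X./XO./OXO | (0,0)=-1→XX./XO./OXO*; (0,2)=-1→.XX/XO./OXO; (1,2)=-1→.X./XOX/OXO
ply 3, O at XX./XO./OXO | (0,2)=+1→XXO/XO./OXO*; (1,2)=+1→XX./XOO/OXO
ply 4: XXO/XO./OXO is terminal -1 (X); from .X./X../OXO depth 5

O winning at [.X./X../OXO]: True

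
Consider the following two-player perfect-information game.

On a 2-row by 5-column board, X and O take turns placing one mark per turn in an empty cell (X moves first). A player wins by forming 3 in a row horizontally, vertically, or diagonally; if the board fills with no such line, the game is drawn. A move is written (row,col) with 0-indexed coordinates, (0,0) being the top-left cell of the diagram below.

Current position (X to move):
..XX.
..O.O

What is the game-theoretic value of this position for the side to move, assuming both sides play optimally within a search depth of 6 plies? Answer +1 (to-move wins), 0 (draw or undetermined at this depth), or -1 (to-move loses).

value(..XX./..O.O, X) = +1

[..XX./..O.O] X move#1: (0,0):-1/X.XX./..O.O, (0,1):+1/.XXX./..O.O*, (0,4):+1/..XXX/..O.O, (1,0):-1/..XX./X.O.O, (1,1):-1/..XX./.XO.O, (1,3):+1/..XX./..OXO
[.XXX./..O.O] end (terminal -1, O#2); searched ..XX./..O.O to 6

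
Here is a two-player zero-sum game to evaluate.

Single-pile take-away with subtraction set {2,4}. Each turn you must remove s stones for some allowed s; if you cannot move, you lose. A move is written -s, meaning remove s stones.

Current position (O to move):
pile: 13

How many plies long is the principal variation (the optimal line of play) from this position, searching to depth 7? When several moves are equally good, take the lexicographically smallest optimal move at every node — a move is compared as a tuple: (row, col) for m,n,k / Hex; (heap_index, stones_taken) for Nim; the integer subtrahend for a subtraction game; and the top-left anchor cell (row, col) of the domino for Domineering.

ply 1, O at 13 | -2=-1→11*; -4=-1→9
ply 2, X at 11 | -2=-1→9; -4=+1→7*
ply 3, O at 7 | -2=-1→5*; -4=-1→3
ply 4, X at 5 | -2=-1→3; -4=+1→1*
ply 5: 1 is terminal -1 (O); from 13 depth 7

PV length from [13]: 4 plies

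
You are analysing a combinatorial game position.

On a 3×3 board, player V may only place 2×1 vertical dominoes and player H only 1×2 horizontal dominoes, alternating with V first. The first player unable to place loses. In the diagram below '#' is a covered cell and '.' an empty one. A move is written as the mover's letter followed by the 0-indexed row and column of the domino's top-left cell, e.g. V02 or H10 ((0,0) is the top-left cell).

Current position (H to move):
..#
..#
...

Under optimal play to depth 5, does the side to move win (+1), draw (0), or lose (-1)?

[..#/..#/...] H move#1: H00:-1/###/..#/..., H10:+1/..#/###/...*, H20:-1/..#/..#/##., H21:-1/..#/..#/.##
[..#/###/...] end (terminal -1, V#2); searched ..#/..#/... to 5

value(..#/..#/..., H) = +1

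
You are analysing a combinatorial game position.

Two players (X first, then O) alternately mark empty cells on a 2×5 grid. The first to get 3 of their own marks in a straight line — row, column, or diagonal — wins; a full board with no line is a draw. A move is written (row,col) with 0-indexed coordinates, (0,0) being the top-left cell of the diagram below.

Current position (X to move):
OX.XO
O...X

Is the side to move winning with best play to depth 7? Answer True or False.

p1 X@[OX.XO/O...X]: (0,2)[OXXXO/O...X]+1* (1,1)[OX.XO/OX..X]+0 (1,2)[OX.XO/O.X.X]+1 (1,3)[OX.XO/O..XX]+1
p2 O@[OXXXO/O...X] terminal -1; root [OX.XO/O...X] d7

X winning at [OX.XO/O...X]: True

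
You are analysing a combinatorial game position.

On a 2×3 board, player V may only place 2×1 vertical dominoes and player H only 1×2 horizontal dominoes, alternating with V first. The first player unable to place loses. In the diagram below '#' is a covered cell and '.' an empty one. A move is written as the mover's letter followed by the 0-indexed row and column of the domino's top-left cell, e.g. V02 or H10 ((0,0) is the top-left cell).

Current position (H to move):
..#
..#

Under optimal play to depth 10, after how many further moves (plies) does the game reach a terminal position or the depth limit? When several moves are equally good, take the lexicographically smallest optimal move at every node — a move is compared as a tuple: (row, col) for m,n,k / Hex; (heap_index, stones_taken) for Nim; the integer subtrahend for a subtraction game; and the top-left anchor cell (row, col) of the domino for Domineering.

ply 1, H at ..#/..# | H00=+1→###/..#*; H10=+1→..#/###
ply 2: ###/..# is terminal -1 (V); from ..#/..# depth 10

PV length from [..#/..#]: 1 ply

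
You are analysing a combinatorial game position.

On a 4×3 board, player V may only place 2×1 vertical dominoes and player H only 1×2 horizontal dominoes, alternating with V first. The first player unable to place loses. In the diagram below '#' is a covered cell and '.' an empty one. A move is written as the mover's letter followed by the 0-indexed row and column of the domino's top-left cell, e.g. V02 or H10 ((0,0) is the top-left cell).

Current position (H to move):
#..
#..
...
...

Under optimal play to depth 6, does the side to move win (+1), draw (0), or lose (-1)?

[#../#../.../...] H move#1: H01:-1/###/#../.../...*, H11:-1/#../###/.../..., H20:-1/#../#../##./..., H21:-1/#../#../.##/..., H30:-1/#../#../.../##., H31:-1/#../#../.../.##
[###/#../.../...] V move#2: V11:+1/###/##./.#./...*, V12:-1/###/#.#/..#/..., V20:-1/###/#../#../#.., V21:+1/###/#../.#./.#., V22:-1/###/#../..#/..#
[###/##./.#./...] H move#3: H30:-1/###/##./.#./##.*, H31:-1/###/##./.#./.##
[###/##./.#./##.] V move#4: V12:+1/###/###/.##/##.*, V22:+1/###/##./.##/###
[###/###/.##/##.] end (terminal -1, H#5); searched #../#../.../... to 6

value(#../#../.../..., H) = -1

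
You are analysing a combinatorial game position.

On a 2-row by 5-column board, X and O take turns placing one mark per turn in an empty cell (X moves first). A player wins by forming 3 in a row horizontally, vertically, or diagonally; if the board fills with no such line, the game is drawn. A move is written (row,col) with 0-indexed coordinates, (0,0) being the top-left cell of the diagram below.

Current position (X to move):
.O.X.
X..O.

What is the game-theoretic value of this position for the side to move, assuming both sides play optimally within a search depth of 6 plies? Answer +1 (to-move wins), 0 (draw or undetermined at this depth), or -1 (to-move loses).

value(.O.X./X..O., X) = 0

[.O.X./X..O.] X move#1: (0,0):-1/XO.X./X..O., (0,2):+0/.OXX./X..O.*, (0,4):-1/.O.XX/X..O., (1,1):+0/.O.X./XX.O., (1,2):+0/.O.X./X.XO., (1,4):+0/.O.X./X..OX
[.OXX./X..O.] O move#2: (0,0):-1/OOXX./X..O., (0,4):+0/.OXXO/X..O.*, (1,1):-1/.OXX./XO.O., (1,2):-1/.OXX./X.OO., (1,4):-1/.OXX./X..OO
[.OXXO/X..O.] X move#3: (0,0):-1/XOXXO/X..O., (1,1):+0/.OXXO/XX.O.*, (1,2):+0/.OXXO/X.XO., (1,4):+0/.OXXO/X..OX
[.OXXO/XX.O.] O move#4: (0,0):-1/OOXXO/XX.O., (1,2):+0/.OXXO/XXOO.*, (1,4):-1/.OXXO/XX.OO
[.OXXO/XXOO.] X move#5: (0,0):-1/XOXXO/XXOO., (1,4):+0/.OXXO/XXOOX*
[.OXXO/XXOOX] O move#6: (0,0):+0/OOXXO/XXOOX*
[OOXXO/XXOOX] end (terminal +0, X#7); searched .O.X./X..O. to 6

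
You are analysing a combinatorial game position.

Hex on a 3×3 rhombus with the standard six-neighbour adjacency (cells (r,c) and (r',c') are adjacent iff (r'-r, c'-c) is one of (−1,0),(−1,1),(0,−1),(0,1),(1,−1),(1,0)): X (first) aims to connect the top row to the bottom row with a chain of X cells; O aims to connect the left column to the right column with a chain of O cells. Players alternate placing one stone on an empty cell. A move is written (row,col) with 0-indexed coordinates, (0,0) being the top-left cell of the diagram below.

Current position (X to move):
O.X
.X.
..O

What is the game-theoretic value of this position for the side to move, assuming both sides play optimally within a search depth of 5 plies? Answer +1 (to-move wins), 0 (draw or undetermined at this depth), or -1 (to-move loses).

value(O.X/.X./..O, X) = +1

p1 X@[O.X/.X./..O]: (0,1)[OXX/.X./..O]+1* (1,0)[O.X/XX./..O]+1 (1,2)[O.X/.XX/..O]+1 (2,0)[O.X/.X./X.O]+1 (2,1)[O.X/.X./.XO]+1
p2 O@[OXX/.X./..O]: (1,0)[OXX/OX./..O]-1* (1,2)[OXX/.XO/..O]-1 (2,0)[OXX/.X./O.O]-1 (2,1)[OXX/.X./.OO]-1
p3 X@[OXX/OX./..O]: (1,2)[OXX/OXX/..O]+1* (2,0)[OXX/OX./X.O]+1 (2,1)[OXX/OX./.XO]+1
p4 O@[OXX/OXX/..O]: (2,0)[OXX/OXX/O.O]-1* (2,1)[OXX/OXX/.OO]-1
p5 X@[OXX/OXX/O.O]: (2,1)[OXX/OXX/OXO]+1*
p6 O@[OXX/OXX/OXO] terminal -1; root [O.X/.X./..O] d5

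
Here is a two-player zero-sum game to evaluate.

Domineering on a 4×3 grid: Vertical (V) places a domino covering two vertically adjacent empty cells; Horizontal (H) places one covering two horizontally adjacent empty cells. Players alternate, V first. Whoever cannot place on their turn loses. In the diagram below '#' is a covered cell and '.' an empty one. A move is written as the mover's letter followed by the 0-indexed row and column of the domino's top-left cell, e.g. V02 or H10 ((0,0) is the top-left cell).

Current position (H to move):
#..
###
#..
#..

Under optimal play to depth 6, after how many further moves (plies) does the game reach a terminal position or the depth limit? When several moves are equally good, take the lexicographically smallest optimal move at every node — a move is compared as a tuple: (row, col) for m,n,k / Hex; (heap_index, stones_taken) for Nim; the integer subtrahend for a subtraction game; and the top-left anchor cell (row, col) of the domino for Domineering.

PV length from [#../###/#../#..]: 1 ply

[#../###/#../#..] H move#1: H01:-1/###/###/#../#.., H21:+1/#../###/###/#..*, H31:+1/#../###/#../###
[#../###/###/#..] end (terminal -1, V#2); searched #../###/#../#.. to 6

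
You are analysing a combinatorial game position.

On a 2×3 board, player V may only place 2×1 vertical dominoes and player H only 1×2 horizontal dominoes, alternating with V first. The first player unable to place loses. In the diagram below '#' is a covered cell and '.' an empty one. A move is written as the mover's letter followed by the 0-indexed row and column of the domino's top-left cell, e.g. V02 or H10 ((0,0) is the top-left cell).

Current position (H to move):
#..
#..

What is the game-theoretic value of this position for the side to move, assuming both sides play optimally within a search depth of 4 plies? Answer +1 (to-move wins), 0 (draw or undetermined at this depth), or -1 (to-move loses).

[#../#..] H move#1: H01:+1/###/#..*, H11:+1/#../###
[###/#..] end (terminal -1, V#2); searched #../#.. to 4

value(#../#.., H) = +1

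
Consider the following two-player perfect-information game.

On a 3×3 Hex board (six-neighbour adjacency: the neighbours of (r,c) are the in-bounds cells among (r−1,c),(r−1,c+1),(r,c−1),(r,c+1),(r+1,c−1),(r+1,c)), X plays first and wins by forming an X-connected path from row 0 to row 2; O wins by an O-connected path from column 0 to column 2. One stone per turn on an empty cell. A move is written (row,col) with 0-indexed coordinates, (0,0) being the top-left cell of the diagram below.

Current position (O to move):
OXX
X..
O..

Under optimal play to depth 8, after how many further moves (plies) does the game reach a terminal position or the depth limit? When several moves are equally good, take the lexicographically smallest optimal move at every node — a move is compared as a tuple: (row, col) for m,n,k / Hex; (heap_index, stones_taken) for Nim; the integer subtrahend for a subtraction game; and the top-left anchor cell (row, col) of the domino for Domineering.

PV length from [OXX/X../O..]: 3 plies

ply 1, O at OXX/X../O.. | (1,1)=-1→OXX/XO./O..; (1,2)=+1→OXX/X.O/O..*; (2,1)=+1→OXX/X../OO.; (2,2)=-1→OXX/X../O.O
ply 2, X at OXX/X.O/O.. | (1,1)=-1→OXX/XXO/O..*; (2,1)=-1→OXX/X.O/OX.; (2,2)=-1→OXX/X.O/O.X
ply 3, O at OXX/XXO/O.. | (2,1)=+1→OXX/XXO/OO.*; (2,2)=-1→OXX/XXO/O.O
ply 4: OXX/XXO/OO. is terminal -1 (X); from OXX/X../O.. depth 8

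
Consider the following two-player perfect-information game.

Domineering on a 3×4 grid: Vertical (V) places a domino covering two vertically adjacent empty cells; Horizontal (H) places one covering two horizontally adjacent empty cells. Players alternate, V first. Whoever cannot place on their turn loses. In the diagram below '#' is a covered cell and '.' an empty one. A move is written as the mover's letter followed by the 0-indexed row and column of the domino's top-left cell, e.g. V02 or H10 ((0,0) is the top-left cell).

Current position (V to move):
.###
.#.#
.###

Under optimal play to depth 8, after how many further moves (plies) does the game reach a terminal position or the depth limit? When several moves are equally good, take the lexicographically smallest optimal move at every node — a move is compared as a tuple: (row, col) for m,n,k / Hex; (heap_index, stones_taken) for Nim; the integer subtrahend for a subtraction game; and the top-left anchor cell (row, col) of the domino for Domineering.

PV length from [.###/.#.#/.###]: 1 ply

p1 V@[.###/.#.#/.###]: V00[####/##.#/.###]+1* V10[.###/##.#/####]+1
p2 H@[####/##.#/.###] terminal -1; root [.###/.#.#/.###] d8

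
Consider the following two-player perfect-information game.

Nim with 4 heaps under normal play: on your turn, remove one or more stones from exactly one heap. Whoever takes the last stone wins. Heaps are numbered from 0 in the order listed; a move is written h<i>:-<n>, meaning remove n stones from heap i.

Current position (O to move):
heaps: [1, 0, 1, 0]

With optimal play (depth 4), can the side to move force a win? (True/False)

O winning at [(1,0,1,0)]: False

p1 O@[(1,0,1,0)]: h0:-1[(0,0,1,0)]-1* h2:-1[(1,0,0,0)]-1
p2 X@[(0,0,1,0)]: h2:-1[(0,0,0,0)]+1*
p3 O@[(0,0,0,0)] terminal -1; root [(1,0,1,0)] d4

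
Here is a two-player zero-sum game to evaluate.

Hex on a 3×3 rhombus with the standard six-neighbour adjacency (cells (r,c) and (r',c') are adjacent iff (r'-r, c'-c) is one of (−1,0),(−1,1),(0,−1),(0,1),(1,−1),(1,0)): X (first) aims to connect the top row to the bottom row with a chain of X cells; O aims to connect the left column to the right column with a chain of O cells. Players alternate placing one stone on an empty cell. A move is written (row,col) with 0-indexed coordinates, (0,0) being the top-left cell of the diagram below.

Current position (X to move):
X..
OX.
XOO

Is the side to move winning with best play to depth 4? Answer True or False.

[X../OX./XOO] X move#1: (0,1):+1/XX./OX./XOO*, (0,2):+1/X.X/OX./XOO, (1,2):+1/X../OXX/XOO
[XX./OX./XOO] end (terminal -1, O#2); searched X../OX./XOO to 4

X winning at [X../OX./XOO]: True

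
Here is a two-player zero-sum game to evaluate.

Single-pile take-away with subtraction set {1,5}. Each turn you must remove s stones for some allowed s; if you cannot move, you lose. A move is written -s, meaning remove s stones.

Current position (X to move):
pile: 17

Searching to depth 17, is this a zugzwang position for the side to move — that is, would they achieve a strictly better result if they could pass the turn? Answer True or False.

[17] X move#1: -1:+1/16*, -5:+1/12
[16] O move#2: -1:-1/15*, -5:-1/11
[15] X move#3: -1:+1/14*, -5:+1/10
[14] O move#4: -1:-1/13*, -5:-1/9
[13] X move#5: -1:+1/12*, -5:+1/8
[12] O move#6: -1:-1/11*, -5:-1/7
[11] X move#7: -1:+1/10*, -5:+1/6
[10] O move#8: -1:-1/9*, -5:-1/5
[9] X move#9: -1:+1/8*, -5:+1/4
[8] O move#10: -1:-1/7*, -5:-1/3
[7] X move#11: -1:+1/6*, -5:+1/2
[6] O move#12: -1:-1/5*, -5:-1/1
[5] X move#13: -1:+1/4*, -5:+1/0
[4] O move#14: -1:-1/3*
[3] X move#15: -1:+1/2*
[2] O move#16: -1:-1/1*
[1] X move#17: -1:+1/0*
[0] end (terminal -1, O#18); searched 17 to 17
if X skipped the turn, O would face:
~ [17] O move#1: -1:+1/16*, -5:+1/12
~ [16] X move#2: -1:-1/15*, -5:-1/11
~ [15] O move#3: -1:+1/14*, -5:+1/10
~ [14] X move#4: -1:-1/13*, -5:-1/9
~ [13] O move#5: -1:+1/12*, -5:+1/8
~ [12] X move#6: -1:-1/11*, -5:-1/7
~ [11] O move#7: -1:+1/10*, -5:+1/6
~ [10] X move#8: -1:-1/9*, -5:-1/5
~ [9] O move#9: -1:+1/8*, -5:+1/4
~ [8] X move#10: -1:-1/7*, -5:-1/3
~ [7] O move#11: -1:+1/6*, -5:+1/2
~ [6] X move#12: -1:-1/5*, -5:-1/1
~ [5] O move#13: -1:+1/4*, -5:+1/0
~ [4] X move#14: -1:-1/3*
~ [3] O move#15: -1:+1/2*
~ [2] X move#16: -1:-1/1*
~ [1] O move#17: -1:+1/0*
~ [0] end (terminal -1, X#18); searched 17 to 17
compare (X): move=+1 vs pass=-1

zugzwang(17, X) = False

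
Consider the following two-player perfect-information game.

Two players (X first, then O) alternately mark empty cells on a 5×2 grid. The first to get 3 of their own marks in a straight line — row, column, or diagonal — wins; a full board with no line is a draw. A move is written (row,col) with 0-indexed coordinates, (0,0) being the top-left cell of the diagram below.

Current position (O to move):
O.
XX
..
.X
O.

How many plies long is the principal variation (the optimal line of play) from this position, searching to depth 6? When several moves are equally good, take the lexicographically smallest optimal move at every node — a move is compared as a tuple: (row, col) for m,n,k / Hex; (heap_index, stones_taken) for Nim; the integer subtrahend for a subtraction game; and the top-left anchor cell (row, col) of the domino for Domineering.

ply 1, O at O./XX/../.X/O. | (0,1)=-1→OO/XX/../.X/O.; (2,0)=-1→O./XX/O./.X/O.; (2,1)=+0→O./XX/.O/.X/O.*; (3,0)=-1→O./XX/../OX/O.; (4,1)=-1→O./XX/../.X/OO
ply 2, X at O./XX/.O/.X/O. | (0,1)=+0→OX/XX/.O/.X/O.*; (2,0)=+0→O./XX/XO/.X/O.; (3,0)=+0→O./XX/.O/XX/O.; (4,1)=+0→O./XX/.O/.X/OX
ply 3, O at OX/XX/.O/.X/O. | (2,0)=+0→OX/XX/OO/.X/O.*; (3,0)=+0→OX/XX/.O/OX/O.; (4,1)=+0→OX/XX/.O/.X/OO
ply 4, X at OX/XX/OO/.X/O. | (3,0)=+0→OX/XX/OO/XX/O.*; (4,1)=-1→OX/XX/OO/.X/OX
ply 5, O at OX/XX/OO/XX/O. | (4,1)=+0→OX/XX/OO/XX/OO*
ply 6: OX/XX/OO/XX/OO is terminal +0 (X); from O./XX/../.X/O. depth 6

PV length from [O./XX/../.X/O.]: 5 plies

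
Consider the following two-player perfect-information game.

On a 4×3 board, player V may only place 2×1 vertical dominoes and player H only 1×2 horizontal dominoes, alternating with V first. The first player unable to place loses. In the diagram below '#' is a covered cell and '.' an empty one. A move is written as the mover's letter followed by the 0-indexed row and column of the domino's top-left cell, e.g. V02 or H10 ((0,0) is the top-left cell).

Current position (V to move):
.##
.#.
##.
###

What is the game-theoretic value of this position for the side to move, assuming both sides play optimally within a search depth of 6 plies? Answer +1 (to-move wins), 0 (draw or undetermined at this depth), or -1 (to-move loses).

ply 1, V at .##/.#./##./### | V00=+1→###/##./##./###*; V12=+1→.##/.##/###/###
ply 2: ###/##./##./### is terminal -1 (H); from .##/.#./##./### depth 6

value(.##/.#./##./###, V) = +1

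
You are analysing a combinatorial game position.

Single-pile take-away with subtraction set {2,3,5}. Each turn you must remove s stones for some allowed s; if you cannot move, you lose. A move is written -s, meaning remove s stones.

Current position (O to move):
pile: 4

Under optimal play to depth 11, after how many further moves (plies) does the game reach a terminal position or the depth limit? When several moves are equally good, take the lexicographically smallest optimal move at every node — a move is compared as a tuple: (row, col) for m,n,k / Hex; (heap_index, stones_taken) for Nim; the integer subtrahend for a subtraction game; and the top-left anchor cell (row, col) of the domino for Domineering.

PV length from [4]: 1 ply

ply 1, O at 4 | -2=-1→2; -3=+1→1*
ply 2: 1 is terminal -1 (X); from 4 depth 11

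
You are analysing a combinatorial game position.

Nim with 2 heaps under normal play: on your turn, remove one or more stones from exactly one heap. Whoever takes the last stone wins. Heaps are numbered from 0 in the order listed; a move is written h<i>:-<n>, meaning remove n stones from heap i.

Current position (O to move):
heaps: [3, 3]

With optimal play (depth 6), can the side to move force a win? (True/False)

O winning at [(3,3)]: False

p1 O@[(3,3)]: h0:-1[(2,3)]-1* h0:-2[(1,3)]-1 h0:-3[(0,3)]-1 h1:-1[(3,2)]-1 h1:-2[(3,1)]-1 h1:-3[(3,0)]-1
p2 X@[(2,3)]: h0:-1[(1,3)]-1 h0:-2[(0,3)]-1 h1:-1[(2,2)]+1* h1:-2[(2,1)]-1 h1:-3[(2,0)]-1
p3 O@[(2,2)]: h0:-1[(1,2)]-1* h0:-2[(0,2)]-1 h1:-1[(2,1)]-1 h1:-2[(2,0)]-1
p4 X@[(1,2)]: h0:-1[(0,2)]-1 h1:-1[(1,1)]+1* h1:-2[(1,0)]-1
p5 O@[(1,1)]: h0:-1[(0,1)]-1* h1:-1[(1,0)]-1
p6 X@[(0,1)]: h1:-1[(0,0)]+1*
p7 O@[(0,0)] terminal -1; root [(3,3)] d6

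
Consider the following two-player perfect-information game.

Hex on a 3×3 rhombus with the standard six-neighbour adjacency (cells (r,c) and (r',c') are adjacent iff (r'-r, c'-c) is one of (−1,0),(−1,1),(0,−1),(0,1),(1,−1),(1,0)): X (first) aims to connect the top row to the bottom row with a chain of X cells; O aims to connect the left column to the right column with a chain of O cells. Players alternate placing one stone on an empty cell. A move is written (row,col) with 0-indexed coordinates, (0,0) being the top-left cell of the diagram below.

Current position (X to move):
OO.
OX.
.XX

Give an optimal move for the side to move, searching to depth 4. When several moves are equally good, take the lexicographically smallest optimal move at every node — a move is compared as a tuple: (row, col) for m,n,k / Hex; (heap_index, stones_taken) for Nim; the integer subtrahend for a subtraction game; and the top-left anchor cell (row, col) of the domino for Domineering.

ply 1, X at OO./OX./.XX | (0,2)=+1→OOX/OX./.XX*; (1,2)=-1→OO./OXX/.XX; (2,0)=-1→OO./OX./XXX
ply 2: OOX/OX./.XX is terminal -1 (O); from OO./OX./.XX depth 4

X's best at [OO./OX./.XX]: (0,2)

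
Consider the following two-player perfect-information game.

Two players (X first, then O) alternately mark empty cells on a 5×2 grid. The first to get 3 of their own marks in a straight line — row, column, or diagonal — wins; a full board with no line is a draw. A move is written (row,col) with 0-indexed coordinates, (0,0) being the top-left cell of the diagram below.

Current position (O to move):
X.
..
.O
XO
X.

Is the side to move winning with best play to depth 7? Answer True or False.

O winning at [X./../.O/XO/X.]: True

ply 1, O at X./../.O/XO/X. | (0,1)=-1→XO/../.O/XO/X.; (1,0)=-1→X./O./.O/XO/X.; (1,1)=+1→X./.O/.O/XO/X.*; (2,0)=+1→X./../OO/XO/X.; (4,1)=+1→X./../.O/XO/XO
ply 2: X./.O/.O/XO/X. is terminal -1 (X); from X./../.O/XO/X. depth 7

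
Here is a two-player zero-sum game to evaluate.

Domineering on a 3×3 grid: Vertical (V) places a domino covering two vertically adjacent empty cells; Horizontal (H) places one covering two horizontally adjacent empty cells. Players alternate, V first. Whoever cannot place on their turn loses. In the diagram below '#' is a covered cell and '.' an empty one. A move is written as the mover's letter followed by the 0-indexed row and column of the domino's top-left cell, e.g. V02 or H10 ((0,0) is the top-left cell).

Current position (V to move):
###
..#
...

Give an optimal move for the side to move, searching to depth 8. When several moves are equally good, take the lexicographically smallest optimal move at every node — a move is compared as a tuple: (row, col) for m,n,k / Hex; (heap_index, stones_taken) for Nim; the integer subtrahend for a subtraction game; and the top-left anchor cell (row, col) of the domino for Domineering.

[###/..#/...] V move#1: V10:-1/###/#.#/#.., V11:+1/###/.##/.#.*
[###/.##/.#.] end (terminal -1, H#2); searched ###/..#/... to 8

V's best at [###/..#/...]: V11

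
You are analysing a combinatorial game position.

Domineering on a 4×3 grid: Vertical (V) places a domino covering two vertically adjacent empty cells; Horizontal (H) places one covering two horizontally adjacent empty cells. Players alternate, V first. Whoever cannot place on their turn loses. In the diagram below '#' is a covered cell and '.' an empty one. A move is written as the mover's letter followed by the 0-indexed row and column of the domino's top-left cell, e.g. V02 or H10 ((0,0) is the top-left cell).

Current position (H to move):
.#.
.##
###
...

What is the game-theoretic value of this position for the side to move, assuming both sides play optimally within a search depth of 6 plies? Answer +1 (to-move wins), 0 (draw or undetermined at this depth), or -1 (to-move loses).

value(.#./.##/###/..., H) = -1

ply 1, H at .#./.##/###/... | H30=-1→.#./.##/###/##.*; H31=-1→.#./.##/###/.##
ply 2, V at .#./.##/###/##. | V00=+1→##./###/###/##.*
ply 3: ##./###/###/##. is terminal -1 (H); from .#./.##/###/... depth 6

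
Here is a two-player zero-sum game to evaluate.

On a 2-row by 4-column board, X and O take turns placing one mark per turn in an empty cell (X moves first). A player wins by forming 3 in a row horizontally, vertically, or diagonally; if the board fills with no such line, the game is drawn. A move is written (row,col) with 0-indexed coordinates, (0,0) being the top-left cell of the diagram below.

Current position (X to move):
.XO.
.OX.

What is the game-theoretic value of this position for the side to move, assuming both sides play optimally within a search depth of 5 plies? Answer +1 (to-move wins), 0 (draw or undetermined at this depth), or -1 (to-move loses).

ply 1, X at .XO./.OX. | (0,0)=+0→XXO./.OX.*; (0,3)=+0→.XOX/.OX.; (1,0)=+0→.XO./XOX.; (1,3)=+0→.XO./.OXX
ply 2, O at XXO./.OX. | (0,3)=+0→XXOO/.OX.*; (1,0)=+0→XXO./OOX.; (1,3)=+0→XXO./.OXO
ply 3, X at XXOO/.OX. | (1,0)=+0→XXOO/XOX.*; (1,3)=+0→XXOO/.OXX
ply 4, O at XXOO/XOX. | (1,3)=+0→XXOO/XOXO*
ply 5: XXOO/XOXO is terminal +0 (X); from .XO./.OX. depth 5

value(.XO./.OX., X) = 0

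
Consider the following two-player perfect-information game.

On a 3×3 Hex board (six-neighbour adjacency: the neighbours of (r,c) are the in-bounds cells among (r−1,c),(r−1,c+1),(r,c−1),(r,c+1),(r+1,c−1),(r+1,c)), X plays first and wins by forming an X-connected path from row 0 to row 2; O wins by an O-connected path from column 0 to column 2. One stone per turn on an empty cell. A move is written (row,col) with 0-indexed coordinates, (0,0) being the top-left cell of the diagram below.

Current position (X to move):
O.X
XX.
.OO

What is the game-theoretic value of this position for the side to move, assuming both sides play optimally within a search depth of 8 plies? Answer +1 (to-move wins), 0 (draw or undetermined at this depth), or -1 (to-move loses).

p1 X@[O.X/XX./.OO]: (0,1)[OXX/XX./.OO]-1 (1,2)[O.X/XXX/.OO]-1 (2,0)[O.X/XX./XOO]+1*
p2 O@[O.X/XX./XOO] terminal -1; root [O.X/XX./.OO] d8

value(O.X/XX./.OO, X) = +1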